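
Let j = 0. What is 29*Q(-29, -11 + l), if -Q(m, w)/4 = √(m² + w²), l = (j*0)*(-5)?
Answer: -116*√962 ≈ -3597.9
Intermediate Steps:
l = 0 (l = (0*0)*(-5) = 0*(-5) = 0)
Q(m, w) = -4*√(m² + w²)
29*Q(-29, -11 + l) = 29*(-4*√((-29)² + (-11 + 0)²)) = 29*(-4*√(841 + (-11)²)) = 29*(-4*√(841 + 121)) = 29*(-4*√962) = -116*√962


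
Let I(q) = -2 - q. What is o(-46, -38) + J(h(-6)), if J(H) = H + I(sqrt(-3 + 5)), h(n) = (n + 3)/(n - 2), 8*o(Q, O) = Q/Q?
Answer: -3/2 - sqrt(2) ≈ -2.9142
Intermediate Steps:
o(Q, O) = 1/8 (o(Q, O) = (Q/Q)/8 = (1/8)*1 = 1/8)
h(n) = (3 + n)/(-2 + n)
J(H) = -2 + H - sqrt(2) (J(H) = H + (-2 - sqrt(-3 + 5)) = H + (-2 - sqrt(2)) = -2 + H - sqrt(2))
o(-46, -38) + J(h(-6)) = 1/8 + (-2 + (3 - 6)/(-2 - 6) - sqrt(2)) = 1/8 + (-2 - 3/(-8) - sqrt(2)) = 1/8 + (-2 - 1/8*(-3) - sqrt(2)) = 1/8 + (-2 + 3/8 - sqrt(2)) = 1/8 + (-13/8 - sqrt(2)) = -3/2 - sqrt(2)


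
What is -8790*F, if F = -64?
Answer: 562560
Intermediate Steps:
-8790*F = -8790*(-64) = 562560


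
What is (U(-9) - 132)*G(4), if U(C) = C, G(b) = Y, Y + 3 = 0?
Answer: 423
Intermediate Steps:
Y = -3 (Y = -3 + 0 = -3)
G(b) = -3
(U(-9) - 132)*G(4) = (-9 - 132)*(-3) = -141*(-3) = 423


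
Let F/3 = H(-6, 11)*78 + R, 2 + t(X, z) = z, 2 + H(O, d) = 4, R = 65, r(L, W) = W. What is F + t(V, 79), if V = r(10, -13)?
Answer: 740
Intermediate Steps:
H(O, d) = 2 (H(O, d) = -2 + 4 = 2)
V = -13
t(X, z) = -2 + z
F = 663 (F = 3*(2*78 + 65) = 3*(156 + 65) = 3*221 = 663)
F + t(V, 79) = 663 + (-2 + 79) = 663 + 77 = 740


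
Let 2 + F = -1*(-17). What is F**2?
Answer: 225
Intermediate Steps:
F = 15 (F = -2 - 1*(-17) = -2 + 17 = 15)
F**2 = 15**2 = 225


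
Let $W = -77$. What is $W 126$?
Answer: $-9702$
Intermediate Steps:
$W 126 = \left(-77\right) 126 = -9702$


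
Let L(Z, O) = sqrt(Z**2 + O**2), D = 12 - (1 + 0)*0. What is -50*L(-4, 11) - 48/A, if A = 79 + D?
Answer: -48/91 - 50*sqrt(137) ≈ -585.76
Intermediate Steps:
D = 12 (D = 12 - 0 = 12 - 1*0 = 12 + 0 = 12)
A = 91 (A = 79 + 12 = 91)
L(Z, O) = sqrt(O**2 + Z**2)
-50*L(-4, 11) - 48/A = -50*sqrt(11**2 + (-4)**2) - 48/91 = -50*sqrt(121 + 16) - 48*1/91 = -50*sqrt(137) - 48/91 = -48/91 - 50*sqrt(137)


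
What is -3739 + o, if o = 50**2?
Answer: -1239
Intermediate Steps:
o = 2500
-3739 + o = -3739 + 2500 = -1239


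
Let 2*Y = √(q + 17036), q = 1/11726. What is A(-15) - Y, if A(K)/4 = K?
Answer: -60 - √2342434270462/23452 ≈ -125.26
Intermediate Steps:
q = 1/11726 ≈ 8.5281e-5
Y = √2342434270462/23452 (Y = √(1/11726 + 17036)/2 = √(199764137/11726)/2 = (√2342434270462/11726)/2 = √2342434270462/23452 ≈ 65.261)
A(K) = 4*K
A(-15) - Y = 4*(-15) - √2342434270462/23452 = -60 - √2342434270462/23452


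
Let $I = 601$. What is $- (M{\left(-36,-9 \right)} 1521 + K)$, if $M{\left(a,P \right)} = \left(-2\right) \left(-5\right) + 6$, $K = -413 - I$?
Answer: $-23322$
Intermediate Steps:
$K = -1014$ ($K = -413 - 601 = -1014$)
$M{\left(a,P \right)} = 16$ ($M{\left(a,P \right)} = 10 + 6 = 16$)
$- (M{\left(-36,-9 \right)} 1521 + K) = - (16 \cdot 1521 - 1014) = - (24336 - 1014) = \left(-1\right) 23322 = -23322$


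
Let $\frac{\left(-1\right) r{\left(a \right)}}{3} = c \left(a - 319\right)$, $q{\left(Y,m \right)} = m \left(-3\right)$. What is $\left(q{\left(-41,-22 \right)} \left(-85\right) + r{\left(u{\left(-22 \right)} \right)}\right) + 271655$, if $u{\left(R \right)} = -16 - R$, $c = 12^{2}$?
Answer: $401261$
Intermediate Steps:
$c = 144$
$q{\left(Y,m \right)} = - 3 m$
$r{\left(a \right)} = 137808 - 432 a$ ($r{\left(a \right)} = - 3 \cdot 144 \left(a - 319\right) = - 3 \cdot 144 \left(-319 + a\right) = - 3 \left(-45936 + 144 a\right) = 137808 - 432 a$)
$\left(q{\left(-41,-22 \right)} \left(-85\right) + r{\left(u{\left(-22 \right)} \right)}\right) + 271655 = \left(\left(-3\right) \left(-22\right) \left(-85\right) + \left(137808 - 432 \left(-16 - -22\right)\right)\right) + 271655 = \left(66 \left(-85\right) + \left(137808 - 432 \left(-16 + 22\right)\right)\right) + 271655 = \left(-5610 + \left(137808 - 2592\right)\right) + 271655 = \left(-5610 + 135216\right) + 271655 = 129606 + 271655 = 401261$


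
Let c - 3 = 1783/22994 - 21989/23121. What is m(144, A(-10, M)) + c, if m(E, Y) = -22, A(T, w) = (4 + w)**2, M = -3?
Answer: -10565631529/531644274 ≈ -19.874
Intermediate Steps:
c = 1130542499/531644274 (c = 3 + (1783/22994 - 21989/23121) = 3 - 464390323/531644274 = 1130542499/531644274 ≈ 2.1265)
m(144, A(-10, M)) + c = -22 + 1130542499/531644274 = -10565631529/531644274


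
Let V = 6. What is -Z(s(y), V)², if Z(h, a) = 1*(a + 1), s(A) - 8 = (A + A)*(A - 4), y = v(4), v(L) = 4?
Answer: -49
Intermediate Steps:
y = 4
s(A) = 8 + 2*A*(-4 + A) (s(A) = 8 + (A + A)*(A - 4) = 8 + (2*A)*(-4 + A) = 8 + 2*A*(-4 + A))
Z(h, a) = 1 + a (Z(h, a) = 1*(1 + a) = 1 + a)
-Z(s(y), V)² = -(1 + 6)² = -1*7² = -1*49 = -49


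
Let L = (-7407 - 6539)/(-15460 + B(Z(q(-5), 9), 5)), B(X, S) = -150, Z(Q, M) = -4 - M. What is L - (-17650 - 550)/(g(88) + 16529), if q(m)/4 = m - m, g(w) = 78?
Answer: 257851611/129617635 ≈ 1.9893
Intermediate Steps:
q(m) = 0 (q(m) = 4*(m - m) = 4*0 = 0)
L = 6973/7805 (L = (-7407 - 6539)/(-15460 - 150) = -13946/(-15610) = -13946*(-1/15610) = 6973/7805 ≈ 0.89340)
L - (-17650 - 550)/(g(88) + 16529) = 6973/7805 - (-17650 - 550)/(78 + 16529) = 6973/7805 - (-18200)/16607 = 6973/7805 - 1*(-18200/16607) = 6973/7805 + 18200/16607 = 257851611/129617635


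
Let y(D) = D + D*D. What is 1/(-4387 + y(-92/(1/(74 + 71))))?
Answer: 1/177937873 ≈ 5.6199e-9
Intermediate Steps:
y(D) = D + D²
1/(-4387 + y(-92/(1/(74 + 71)))) = 1/(-4387 + (-92/(1/(74 + 71)))*(1 - 92/(1/(74 + 71)))) = 1/(-4387 + (-92/(1/145))*(1 - 92/(1/145))) = 1/(-4387 + (-92/1/145)*(1 - 92/1/145)) = 1/(-4387 + (-92*145)*(1 - 92*145)) = 1/(-4387 - 13340*(1 - 13340)) = 1/(-4387 - 13340*(-13339)) = 1/(-4387 + 177942260) = 1/177937873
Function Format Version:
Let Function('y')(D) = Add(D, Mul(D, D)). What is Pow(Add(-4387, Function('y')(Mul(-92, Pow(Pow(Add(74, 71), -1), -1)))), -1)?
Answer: Rational(1, 177937873) ≈ 5.6199e-9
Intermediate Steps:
Function('y')(D) = Add(D, Pow(D, 2))
Pow(Add(-4387, Function('y')(Mul(-92, Pow(Pow(Add(74, 71), -1), -1)))), -1) = Pow(Add(-4387, Mul(Mul(-92, Pow(Pow(Add(74, 71), -1), -1)), Add(1, Mul(-92, Pow(Pow(Add(74, 71), -1), -1))))), -1) = Pow(Add(-4387, Mul(Mul(-92, Pow(Pow(145, -1), -1)), Add(1, Mul(-92, Pow(Pow(145, -1), -1))))), -1) = Pow(Add(-4387, Mul(Mul(-92, Pow(Rational(1, 145), -1)), Add(1, Mul(-92, Pow(Rational(1, 145), -1))))), -1) = Pow(Add(-4387, Mul(Mul(-92, 145), Add(1, Mul(-92, 145)))), -1) = Pow(Add(-4387, Mul(-13340, Add(1, -13340))), -1) = Pow(Add(-4387, Mul(-13340, -13339)), -1) = Pow(Add(-4387, 177942260), -1) = Pow(177937873, -1) = Rational(1, 177937873)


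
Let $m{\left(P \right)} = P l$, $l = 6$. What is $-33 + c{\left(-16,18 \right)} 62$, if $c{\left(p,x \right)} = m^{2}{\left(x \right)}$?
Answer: $723135$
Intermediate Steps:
$m{\left(P \right)} = 6 P$ ($m{\left(P \right)} = P 6 = 6 P$)
$c{\left(p,x \right)} = 36 x^{2}$ ($c{\left(p,x \right)} = \left(6 x\right)^{2} = 36 x^{2}$)
$-33 + c{\left(-16,18 \right)} 62 = -33 + 36 \cdot 18^{2} \cdot 62 = -33 + 36 \cdot 324 \cdot 62 = -33 + 11664 \cdot 62 = -33 + 723168 = 723135$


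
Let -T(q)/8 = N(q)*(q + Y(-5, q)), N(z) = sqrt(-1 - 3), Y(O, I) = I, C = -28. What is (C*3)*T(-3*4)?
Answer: -32256*I ≈ -32256.0*I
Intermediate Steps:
N(z) = 2*I (N(z) = sqrt(-4) = 2*I)
T(q) = -32*I*q (T(q) = -8*2*I*(q + q) = -8*2*I*2*q = -32*I*q)
(C*3)*T(-3*4) = (-28*3)*(-32*I*(-3*4)) = -(-2688)*I*(-12) = -32256*I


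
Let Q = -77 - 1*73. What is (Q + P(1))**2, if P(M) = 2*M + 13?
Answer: 18225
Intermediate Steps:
Q = -150 (Q = -77 - 73 = -150)
P(M) = 13 + 2*M
(Q + P(1))**2 = (-150 + (13 + 2*1))**2 = (-150 + (13 + 2))**2 = (-150 + 15)**2 = (-135)**2 = 18225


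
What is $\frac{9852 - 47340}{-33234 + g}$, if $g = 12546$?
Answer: $\frac{781}{431} \approx 1.8121$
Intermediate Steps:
$\frac{9852 - 47340}{-33234 + g} = \frac{9852 - 47340}{-33234 + 12546} = - \frac{37488}{-20688} = \left(-37488\right) \left(- \frac{1}{20688}\right) = \frac{781}{431}$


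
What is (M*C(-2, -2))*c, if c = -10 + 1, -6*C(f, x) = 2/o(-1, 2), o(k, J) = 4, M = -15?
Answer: -45/4 ≈ -11.250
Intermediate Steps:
C(f, x) = -1/12 (C(f, x) = -1/(3*4) = -⅙*½ = -1/12)
c = -9
(M*C(-2, -2))*c = -15*(-1/12)*(-9) = (5/4)*(-9) = -45/4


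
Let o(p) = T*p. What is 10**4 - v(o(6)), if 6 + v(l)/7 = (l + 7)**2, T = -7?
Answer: 1467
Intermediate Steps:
o(p) = -7*p
v(l) = -42 + 7*(7 + l)**2 (v(l) = -42 + 7*(l + 7)**2 = -42 + 7*(7 + l)**2)
10**4 - v(o(6)) = 10**4 - (-42 + 7*(7 - 7*6)**2) = 10000 - (-42 + 7*(7 - 42)**2) = 10000 - (-42 + 7*(-35)**2) = 10000 - (-42 + 7*1225) = 10000 - (-42 + 8575) = 10000 - 1*8533 = 10000 - 8533 = 1467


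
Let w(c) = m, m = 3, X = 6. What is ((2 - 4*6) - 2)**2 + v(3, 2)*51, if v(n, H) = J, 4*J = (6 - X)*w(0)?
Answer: 576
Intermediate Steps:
w(c) = 3
J = 0 (J = ((6 - 1*6)*3)/4 = ((6 - 6)*3)/4 = (0*3)/4 = (1/4)*0 = 0)
v(n, H) = 0
((2 - 4*6) - 2)**2 + v(3, 2)*51 = ((2 - 4*6) - 2)**2 + 0*51 = ((2 - 24) - 2)**2 + 0 = (-22 - 2)**2 + 0 = (-24)**2 + 0 = 576 + 0 = 576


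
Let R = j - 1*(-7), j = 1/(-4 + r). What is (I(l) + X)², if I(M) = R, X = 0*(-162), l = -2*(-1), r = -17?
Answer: 21316/441 ≈ 48.336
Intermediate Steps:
j = -1/21 (j = 1/(-4 - 17) = 1/(-21) = -1/21 ≈ -0.047619)
l = 2
X = 0
R = 146/21 (R = -1/21 - 1*(-7) = -1/21 + 7 = 146/21 ≈ 6.9524)
I(M) = 146/21
(I(l) + X)² = (146/21 + 0)² = (146/21)² = 21316/441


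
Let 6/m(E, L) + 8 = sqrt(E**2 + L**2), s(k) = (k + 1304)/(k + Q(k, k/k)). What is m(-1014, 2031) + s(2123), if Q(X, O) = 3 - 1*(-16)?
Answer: 17659752527/11037925206 + 18*sqrt(572573)/5153093 ≈ 1.6026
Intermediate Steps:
Q(X, O) = 19 (Q(X, O) = 3 + 16 = 19)
s(k) = (1304 + k)/(19 + k) (s(k) = (k + 1304)/(k + 19) = (1304 + k)/(19 + k))
m(E, L) = 6/(-8 + sqrt(E**2 + L**2))
m(-1014, 2031) + s(2123) = 6/(-8 + sqrt((-1014)**2 + 2031**2)) + (1304 + 2123)/(19 + 2123) = 6/(-8 + sqrt(1028196 + 4124961)) + 3427/2142 = 6/(-8 + sqrt(5153157)) + (1/2142)*3427 = 6/(-8 + 3*sqrt(572573)) + 3427/2142 = 3427/2142 + 6/(-8 + 3*sqrt(572573))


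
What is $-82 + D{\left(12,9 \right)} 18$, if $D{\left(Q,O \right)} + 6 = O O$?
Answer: $1268$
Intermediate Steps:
$D{\left(Q,O \right)} = -6 + O^{2}$ ($D{\left(Q,O \right)} = -6 + O O = -6 + O^{2}$)
$-82 + D{\left(12,9 \right)} 18 = -82 + \left(-6 + 9^{2}\right) 18 = -82 + \left(-6 + 81\right) 18 = -82 + 75 \cdot 18 = -82 + 1350 = 1268$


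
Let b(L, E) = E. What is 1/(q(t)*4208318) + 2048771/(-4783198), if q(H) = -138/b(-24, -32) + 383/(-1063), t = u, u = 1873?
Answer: -289777031055698199/676532960469679558 ≈ -0.42833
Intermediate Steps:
t = 1873
q(H) = 67219/17008 (q(H) = -138/(-32) + 383/(-1063) = -138*(-1/32) + 383*(-1/1063) = 69/16 - 383/1063 = 67219/17008)
1/(q(t)*4208318) + 2048771/(-4783198) = 1/((67219/17008)*4208318) + 2048771/(-4783198) = (17008/67219)*(1/4208318) + 2048771*(-1/4783198) = 8504/141439463821 - 2048771/4783198 = -289777031055698199/676532960469679558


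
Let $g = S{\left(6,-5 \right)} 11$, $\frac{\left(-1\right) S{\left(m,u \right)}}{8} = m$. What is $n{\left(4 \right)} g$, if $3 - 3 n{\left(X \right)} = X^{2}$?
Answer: $2288$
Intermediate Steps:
$S{\left(m,u \right)} = - 8 m$
$n{\left(X \right)} = 1 - \frac{X^{2}}{3}$
$g = -528$ ($g = \left(-8\right) 6 \cdot 11 = \left(-48\right) 11 = -528$)
$n{\left(4 \right)} g = \left(1 - \frac{4^{2}}{3}\right) \left(-528\right) = \left(1 - \frac{16}{3}\right) \left(-528\right) = \left(- \frac{13}{3}\right) \left(-528\right) = 2288$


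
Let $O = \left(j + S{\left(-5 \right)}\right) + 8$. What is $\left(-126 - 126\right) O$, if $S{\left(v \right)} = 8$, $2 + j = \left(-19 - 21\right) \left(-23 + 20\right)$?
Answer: $-33768$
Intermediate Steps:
$j = 118$ ($j = -2 + \left(-19 - 21\right) \left(-23 + 20\right) = -2 - -120 = -2 + 120 = 118$)
$O = 134$ ($O = \left(118 + 8\right) + 8 = 126 + 8 = 134$)
$\left(-126 - 126\right) O = \left(-126 - 126\right) 134 = \left(-252\right) 134 = -33768$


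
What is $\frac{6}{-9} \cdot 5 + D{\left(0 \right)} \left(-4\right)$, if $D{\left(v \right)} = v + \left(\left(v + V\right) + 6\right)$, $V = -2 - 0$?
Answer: $- \frac{58}{3} \approx -19.333$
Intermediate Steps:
$V = -2$ ($V = -2 + 0 = -2$)
$D{\left(v \right)} = 4 + 2 v$ ($D{\left(v \right)} = v + \left(\left(v - 2\right) + 6\right) = v + \left(\left(-2 + v\right) + 6\right) = v + \left(4 + v\right) = 4 + 2 v$)
$\frac{6}{-9} \cdot 5 + D{\left(0 \right)} \left(-4\right) = \frac{6}{-9} \cdot 5 + \left(4 + 2 \cdot 0\right) \left(-4\right) = 6 \left(- \frac{1}{9}\right) 5 + \left(4 + 0\right) \left(-4\right) = \left(- \frac{2}{3}\right) 5 + 4 \left(-4\right) = - \frac{10}{3} - 16 = - \frac{58}{3}$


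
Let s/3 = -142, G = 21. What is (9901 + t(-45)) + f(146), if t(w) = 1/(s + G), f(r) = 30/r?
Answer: 292729067/29565 ≈ 9901.2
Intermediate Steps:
s = -426 (s = 3*(-142) = -426)
t(w) = -1/405 (t(w) = 1/(-426 + 21) = 1/(-405) = -1/405)
(9901 + t(-45)) + f(146) = (9901 - 1/405) + 30/146 = 4009904/405 + 30*(1/146) = 4009904/405 + 15/73 = 292729067/29565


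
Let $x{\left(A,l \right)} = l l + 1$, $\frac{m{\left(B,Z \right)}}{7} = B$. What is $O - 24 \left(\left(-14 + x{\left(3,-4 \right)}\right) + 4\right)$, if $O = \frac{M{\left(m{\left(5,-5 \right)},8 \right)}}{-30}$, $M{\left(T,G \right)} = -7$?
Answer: $- \frac{5033}{30} \approx -167.77$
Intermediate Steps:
$m{\left(B,Z \right)} = 7 B$
$x{\left(A,l \right)} = 1 + l^{2}$ ($x{\left(A,l \right)} = l^{2} + 1 = 1 + l^{2}$)
$O = \frac{7}{30}$ ($O = - \frac{7}{-30} = \left(-7\right) \left(- \frac{1}{30}\right) = \frac{7}{30} \approx 0.23333$)
$O - 24 \left(\left(-14 + x{\left(3,-4 \right)}\right) + 4\right) = \frac{7}{30} - 24 \left(\left(-14 + \left(1 + \left(-4\right)^{2}\right)\right) + 4\right) = \frac{7}{30} - 24 \left(\left(-14 + \left(1 + 16\right)\right) + 4\right) = \frac{7}{30} - 24 \left(\left(-14 + 17\right) + 4\right) = \frac{7}{30} - 24 \left(3 + 4\right) = \frac{7}{30} - 168 = - \frac{5033}{30}$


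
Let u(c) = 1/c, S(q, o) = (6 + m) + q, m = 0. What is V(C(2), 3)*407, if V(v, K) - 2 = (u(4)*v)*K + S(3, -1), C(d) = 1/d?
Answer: 37037/8 ≈ 4629.6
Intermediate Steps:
S(q, o) = 6 + q (S(q, o) = (6 + 0) + q = 6 + q)
V(v, K) = 11 + K*v/4 (V(v, K) = 2 + ((v/4)*K + (6 + 3)) = 2 + ((v/4)*K + 9) = 2 + (K*v/4 + 9) = 2 + (9 + K*v/4) = 11 + K*v/4)
V(C(2), 3)*407 = (11 + (1/4)*3/2)*407 = (11 + (1/4)*3*(1/2))*407 = (11 + 3/8)*407 = (91/8)*407 = 37037/8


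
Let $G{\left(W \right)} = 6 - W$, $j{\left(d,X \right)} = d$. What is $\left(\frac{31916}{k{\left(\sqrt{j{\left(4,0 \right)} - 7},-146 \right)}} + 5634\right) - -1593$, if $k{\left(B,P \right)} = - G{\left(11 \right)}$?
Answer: $\frac{68051}{5} \approx 13610.0$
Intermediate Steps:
$k{\left(B,P \right)} = 5$ ($k{\left(B,P \right)} = - (6 - 11) = \left(-1\right) \left(-5\right) = 5$)
$\left(\frac{31916}{k{\left(\sqrt{j{\left(4,0 \right)} - 7},-146 \right)}} + 5634\right) - -1593 = \left(\frac{31916}{5} + 5634\right) - -1593 = \left(31916 \cdot \frac{1}{5} + 5634\right) + 1593 = \left(\frac{31916}{5} + 5634\right) + 1593 = \frac{60086}{5} + 1593 = \frac{68051}{5}$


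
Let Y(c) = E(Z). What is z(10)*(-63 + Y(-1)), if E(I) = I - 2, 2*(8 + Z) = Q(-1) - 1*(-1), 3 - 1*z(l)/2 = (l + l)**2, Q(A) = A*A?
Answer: 57168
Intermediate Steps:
Q(A) = A**2
z(l) = 6 - 8*l**2 (z(l) = 6 - 2*(l + l)**2 = 6 - 2*4*l**2 = 6 - 8*l**2)
Z = -7 (Z = -8 + ((-1)**2 - 1*(-1))/2 = -8 + (1 + 1)/2 = -8 + (1/2)*2 = -8 + 1 = -7)
E(I) = -2 + I
Y(c) = -9 (Y(c) = -2 - 7 = -9)
z(10)*(-63 + Y(-1)) = (6 - 8*10**2)*(-63 - 9) = (6 - 8*100)*(-72) = (6 - 800)*(-72) = -794*(-72) = 57168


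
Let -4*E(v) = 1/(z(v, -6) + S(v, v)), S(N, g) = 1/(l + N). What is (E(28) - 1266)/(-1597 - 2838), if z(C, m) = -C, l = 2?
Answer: 2124333/7441930 ≈ 0.28545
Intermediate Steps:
S(N, g) = 1/(2 + N)
E(v) = -1/(4*(1/(2 + v) - v)) (E(v) = -1/(4*(-v + 1/(2 + v))) = -1/(4*(1/(2 + v) - v)))
(E(28) - 1266)/(-1597 - 2838) = ((-2 - 1*28)/(4*(1 - 1*28*(2 + 28))) - 1266)/(-1597 - 2838) = ((-2 - 28)/(4*(1 - 1*28*30)) - 1266)/(-4435) = ((¼)*(-30)/(1 - 840) - 1266)*(-1/4435) = ((¼)*(-30)/(-839) - 1266)*(-1/4435) = ((¼)*(-1/839)*(-30) - 1266)*(-1/4435) = (15/1678 - 1266)*(-1/4435) = -2124333/1678*(-1/4435) = 2124333/7441930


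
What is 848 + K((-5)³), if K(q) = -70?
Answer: 778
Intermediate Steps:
848 + K((-5)³) = 848 - 70 = 778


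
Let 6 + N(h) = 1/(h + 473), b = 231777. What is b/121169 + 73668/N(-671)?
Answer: -1767127439763/144069941 ≈ -12266.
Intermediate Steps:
N(h) = -6 + 1/(473 + h) (N(h) = -6 + 1/(h + 473) = -6 + 1/(473 + h))
b/121169 + 73668/N(-671) = 231777/121169 + 73668/(((-2837 - 6*(-671))/(473 - 671))) = 231777*(1/121169) + 73668/(((-2837 + 4026)/(-198))) = 231777/121169 + 73668/((-1/198*1189)) = 231777/121169 + 73668/(-1189/198) = 231777/121169 + 73668*(-198/1189) = 231777/121169 - 14586264/1189 = -1767127439763/144069941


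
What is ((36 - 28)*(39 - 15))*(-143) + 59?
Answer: -27397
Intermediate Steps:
((36 - 28)*(39 - 15))*(-143) + 59 = (8*24)*(-143) + 59 = 192*(-143) + 59 = -27456 + 59 = -27397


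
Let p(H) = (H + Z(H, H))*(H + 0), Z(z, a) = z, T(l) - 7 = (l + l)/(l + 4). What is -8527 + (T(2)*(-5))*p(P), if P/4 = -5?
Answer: -117581/3 ≈ -39194.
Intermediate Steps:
P = -20 (P = 4*(-5) = -20)
T(l) = 7 + 2*l/(4 + l) (T(l) = 7 + (l + l)/(l + 4) = 7 + (2*l)/(4 + l) = 7 + 2*l/(4 + l))
p(H) = 2*H² (p(H) = (H + H)*(H + 0) = (2*H)*H = 2*H²)
-8527 + (T(2)*(-5))*p(P) = -8527 + (((28 + 9*2)/(4 + 2))*(-5))*(2*(-20)²) = -8527 + (((28 + 18)/6)*(-5))*(2*400) = -8527 + (((⅙)*46)*(-5))*800 = -8527 + ((23/3)*(-5))*800 = -8527 - 115/3*800 = -8527 - 92000/3 = -117581/3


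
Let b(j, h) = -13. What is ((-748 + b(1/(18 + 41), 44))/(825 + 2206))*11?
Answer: -8371/3031 ≈ -2.7618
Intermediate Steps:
((-748 + b(1/(18 + 41), 44))/(825 + 2206))*11 = ((-748 - 13)/(825 + 2206))*11 = -761/3031*11 = -8371/3031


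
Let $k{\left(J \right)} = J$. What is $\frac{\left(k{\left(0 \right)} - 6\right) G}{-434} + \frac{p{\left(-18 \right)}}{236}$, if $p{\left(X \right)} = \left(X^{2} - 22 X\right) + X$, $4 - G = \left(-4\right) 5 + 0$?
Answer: $\frac{84663}{25606} \approx 3.3064$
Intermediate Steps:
$G = 24$ ($G = 4 - \left(\left(-4\right) 5 + 0\right) = 4 - \left(-20 + 0\right) = 4 - -20 = 4 + 20 = 24$)
$p{\left(X \right)} = X^{2} - 21 X$
$\frac{\left(k{\left(0 \right)} - 6\right) G}{-434} + \frac{p{\left(-18 \right)}}{236} = \frac{\left(0 - 6\right) 24}{-434} + \frac{\left(-18\right) \left(-21 - 18\right)}{236} = \left(-6\right) 24 \left(- \frac{1}{434}\right) + \left(-18\right) \left(-39\right) \frac{1}{236} = \left(-144\right) \left(- \frac{1}{434}\right) + 702 \cdot \frac{1}{236} = \frac{72}{217} + \frac{351}{118} = \frac{84663}{25606}$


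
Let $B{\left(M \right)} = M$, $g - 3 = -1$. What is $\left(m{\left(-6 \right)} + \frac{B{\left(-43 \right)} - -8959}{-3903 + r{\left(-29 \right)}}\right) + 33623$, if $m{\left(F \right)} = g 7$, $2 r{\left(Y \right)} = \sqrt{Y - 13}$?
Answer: $\frac{341581155049}{10155613} - \frac{2972 i \sqrt{42}}{10155613} \approx 33635.0 - 0.0018966 i$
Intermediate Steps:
$g = 2$ ($g = 3 - 1 = 2$)
$r{\left(Y \right)} = \frac{\sqrt{-13 + Y}}{2}$ ($r{\left(Y \right)} = \frac{\sqrt{Y - 13}}{2} = \frac{\sqrt{-13 + Y}}{2}$)
$m{\left(F \right)} = 14$ ($m{\left(F \right)} = 2 \cdot 7 = 14$)
$\left(m{\left(-6 \right)} + \frac{B{\left(-43 \right)} - -8959}{-3903 + r{\left(-29 \right)}}\right) + 33623 = \left(14 + \frac{-43 - -8959}{-3903 + \frac{\sqrt{-13 - 29}}{2}}\right) + 33623 = \left(14 + \frac{-43 + 8959}{-3903 + \frac{\sqrt{-42}}{2}}\right) + 33623 = \left(14 + \frac{8916}{-3903 + \frac{i \sqrt{42}}{2}}\right) + 33623 = 33637 + \frac{8916}{-3903 + \frac{i \sqrt{42}}{2}}$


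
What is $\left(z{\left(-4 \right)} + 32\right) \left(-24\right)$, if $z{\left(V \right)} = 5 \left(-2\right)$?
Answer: $-528$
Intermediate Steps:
$z{\left(V \right)} = -10$
$\left(z{\left(-4 \right)} + 32\right) \left(-24\right) = \left(-10 + 32\right) \left(-24\right) = 22 \left(-24\right) = -528$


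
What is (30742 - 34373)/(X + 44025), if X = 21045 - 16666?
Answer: -3631/48404 ≈ -0.075014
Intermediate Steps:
X = 4379
(30742 - 34373)/(X + 44025) = (30742 - 34373)/(4379 + 44025) = -3631/48404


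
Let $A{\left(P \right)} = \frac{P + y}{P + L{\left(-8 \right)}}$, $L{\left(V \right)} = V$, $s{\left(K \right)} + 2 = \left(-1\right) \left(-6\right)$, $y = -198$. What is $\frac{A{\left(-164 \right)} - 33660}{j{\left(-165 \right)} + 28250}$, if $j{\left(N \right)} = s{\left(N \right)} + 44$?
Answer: $- \frac{2894579}{2433628} \approx -1.1894$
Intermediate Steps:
$s{\left(K \right)} = 4$ ($s{\left(K \right)} = -2 - -6 = -2 + 6 = 4$)
$j{\left(N \right)} = 48$ ($j{\left(N \right)} = 4 + 44 = 48$)
$A{\left(P \right)} = \frac{-198 + P}{-8 + P}$ ($A{\left(P \right)} = \frac{P - 198}{P - 8} = \frac{-198 + P}{-8 + P}$)
$\frac{A{\left(-164 \right)} - 33660}{j{\left(-165 \right)} + 28250} = \frac{\frac{-198 - 164}{-8 - 164} - 33660}{48 + 28250} = \frac{\frac{1}{-172} \left(-362\right) - 33660}{28298} = \left(\left(- \frac{1}{172}\right) \left(-362\right) - 33660\right) \frac{1}{28298} = \left(\frac{181}{86} - 33660\right) \frac{1}{28298} = \left(- \frac{2894579}{86}\right) \frac{1}{28298} = - \frac{2894579}{2433628}$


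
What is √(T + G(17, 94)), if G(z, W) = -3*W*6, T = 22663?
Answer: √20971 ≈ 144.81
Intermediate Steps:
G(z, W) = -18*W
√(T + G(17, 94)) = √(22663 - 18*94) = √(22663 - 1692) = √20971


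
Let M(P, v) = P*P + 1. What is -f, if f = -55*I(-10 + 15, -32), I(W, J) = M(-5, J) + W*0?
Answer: 1430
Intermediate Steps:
M(P, v) = 1 + P² (M(P, v) = P² + 1 = 1 + P²)
I(W, J) = 26 (I(W, J) = (1 + (-5)²) + W*0 = (1 + 25) + 0 = 26 + 0 = 26)
f = -1430 (f = -55*26 = -1430)
-f = -1*(-1430) = 1430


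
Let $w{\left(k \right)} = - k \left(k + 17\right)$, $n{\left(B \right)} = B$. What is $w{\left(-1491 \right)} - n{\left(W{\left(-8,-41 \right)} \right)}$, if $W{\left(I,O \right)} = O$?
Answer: $-2197693$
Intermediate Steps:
$w{\left(k \right)} = - k \left(17 + k\right)$
$w{\left(-1491 \right)} - n{\left(W{\left(-8,-41 \right)} \right)} = \left(-1\right) \left(-1491\right) \left(17 - 1491\right) - -41 = \left(-1\right) \left(-1491\right) \left(-1474\right) + 41 = -2197734 + 41 = -2197693$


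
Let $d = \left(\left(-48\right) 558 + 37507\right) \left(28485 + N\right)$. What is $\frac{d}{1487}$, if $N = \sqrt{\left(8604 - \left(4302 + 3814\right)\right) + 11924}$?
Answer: $\frac{305444655}{1487} + \frac{21446 \sqrt{3103}}{1487} \approx 2.0621 \cdot 10^{5}$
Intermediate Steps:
$N = 2 \sqrt{3103}$ ($N = \sqrt{\left(8604 - 8116\right) + 11924} = \sqrt{488 + 11924} = \sqrt{12412} = 2 \sqrt{3103} \approx 111.41$)
$d = 305444655 + 21446 \sqrt{3103}$ ($d = \left(\left(-48\right) 558 + 37507\right) \left(28485 + 2 \sqrt{3103}\right) = \left(-26784 + 37507\right) \left(28485 + 2 \sqrt{3103}\right) = 10723 \left(28485 + 2 \sqrt{3103}\right) = 305444655 + 21446 \sqrt{3103} \approx 3.0664 \cdot 10^{8}$)
$\frac{d}{1487} = \frac{305444655 + 21446 \sqrt{3103}}{1487} = \left(305444655 + 21446 \sqrt{3103}\right) \frac{1}{1487} = \frac{305444655}{1487} + \frac{21446 \sqrt{3103}}{1487}$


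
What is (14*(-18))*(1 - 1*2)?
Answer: 252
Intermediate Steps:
(14*(-18))*(1 - 1*2) = -252*(1 - 2) = -252*(-1) = 252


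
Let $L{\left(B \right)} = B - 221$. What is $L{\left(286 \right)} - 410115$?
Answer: $-410050$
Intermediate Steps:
$L{\left(B \right)} = -221 + B$ ($L{\left(B \right)} = B - 221 = -221 + B$)
$L{\left(286 \right)} - 410115 = \left(-221 + 286\right) - 410115 = 65 - 410115 = -410050$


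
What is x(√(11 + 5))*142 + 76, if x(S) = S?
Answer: 644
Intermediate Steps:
x(√(11 + 5))*142 + 76 = √(11 + 5)*142 + 76 = √16*142 + 76 = 4*142 + 76 = 568 + 76 = 644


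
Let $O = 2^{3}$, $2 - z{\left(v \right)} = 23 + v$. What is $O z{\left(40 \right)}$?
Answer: $-488$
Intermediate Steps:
$z{\left(v \right)} = -21 - v$ ($z{\left(v \right)} = 2 - \left(23 + v\right) = -21 - v$)
$O = 8$
$O z{\left(40 \right)} = 8 \left(-21 - 40\right) = 8 \left(-61\right) = -488$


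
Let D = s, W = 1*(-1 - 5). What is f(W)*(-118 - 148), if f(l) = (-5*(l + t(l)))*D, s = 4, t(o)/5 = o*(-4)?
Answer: 606480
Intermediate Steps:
t(o) = -20*o (t(o) = 5*(o*(-4)) = 5*(-4*o) = -20*o)
W = -6 (W = 1*(-6) = -6)
D = 4
f(l) = 380*l (f(l) = -5*(l - 20*l)*4 = -(-95)*l*4 = (95*l)*4 = 380*l)
f(W)*(-118 - 148) = (380*(-6))*(-118 - 148) = -2280*(-266) = 606480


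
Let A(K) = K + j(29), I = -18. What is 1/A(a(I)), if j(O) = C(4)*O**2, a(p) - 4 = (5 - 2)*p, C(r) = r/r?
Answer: 1/791 ≈ 0.0012642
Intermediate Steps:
C(r) = 1
a(p) = 4 + 3*p (a(p) = 4 + (5 - 2)*p = 4 + 3*p)
j(O) = O**2 (j(O) = 1*O**2 = O**2)
A(K) = 841 + K (A(K) = K + 29**2 = K + 841 = 841 + K)
1/A(a(I)) = 1/(841 + (4 + 3*(-18))) = 1/(841 + (4 - 54)) = 1/(841 - 50) = 1/791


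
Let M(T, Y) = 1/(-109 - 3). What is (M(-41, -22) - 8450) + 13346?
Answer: 548351/112 ≈ 4896.0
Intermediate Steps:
M(T, Y) = -1/112 (M(T, Y) = 1/(-112) = -1/112)
(M(-41, -22) - 8450) + 13346 = (-1/112 - 8450) + 13346 = -946401/112 + 13346 = 548351/112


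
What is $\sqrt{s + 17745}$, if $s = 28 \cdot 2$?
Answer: $\sqrt{17801} \approx 133.42$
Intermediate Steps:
$s = 56$
$\sqrt{s + 17745} = \sqrt{56 + 17745} = \sqrt{17801}$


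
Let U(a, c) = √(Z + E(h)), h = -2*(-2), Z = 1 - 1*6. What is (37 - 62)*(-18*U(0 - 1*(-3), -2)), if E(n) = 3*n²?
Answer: 450*√43 ≈ 2950.8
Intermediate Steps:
Z = -5 (Z = 1 - 6 = -5)
h = 4
U(a, c) = √43 (U(a, c) = √(-5 + 3*4²) = √(-5 + 3*16) = √(-5 + 48) = √43)
(37 - 62)*(-18*U(0 - 1*(-3), -2)) = (37 - 62)*(-18*√43) = -(-450)*√43 = 450*√43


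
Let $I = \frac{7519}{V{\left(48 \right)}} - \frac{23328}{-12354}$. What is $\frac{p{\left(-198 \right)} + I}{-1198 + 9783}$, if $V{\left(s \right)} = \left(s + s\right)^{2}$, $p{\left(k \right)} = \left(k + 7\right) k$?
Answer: $\frac{717676000021}{162906762240} \approx 4.4054$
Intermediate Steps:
$p{\left(k \right)} = k \left(7 + k\right)$ ($p{\left(k \right)} = \left(7 + k\right) k = k \left(7 + k\right)$)
$V{\left(s \right)} = 4 s^{2}$ ($V{\left(s \right)} = \left(2 s\right)^{2} = 4 s^{2}$)
$I = \frac{51313429}{18975744}$ ($I = \frac{7519}{4 \cdot 48^{2}} - \frac{23328}{-12354} = \frac{7519}{4 \cdot 2304} - - \frac{3888}{2059} = \frac{7519}{9216} + \frac{3888}{2059} = \frac{51313429}{18975744} \approx 2.7042$)
$\frac{p{\left(-198 \right)} + I}{-1198 + 9783} = \frac{- 198 \left(7 - 198\right) + \frac{51313429}{18975744}}{-1198 + 9783} = \frac{\left(-198\right) \left(-191\right) + \frac{51313429}{18975744}}{8585} = \left(37818 + \frac{51313429}{18975744}\right) \frac{1}{8585} = \frac{717676000021}{18975744} \cdot \frac{1}{8585} = \frac{717676000021}{162906762240}$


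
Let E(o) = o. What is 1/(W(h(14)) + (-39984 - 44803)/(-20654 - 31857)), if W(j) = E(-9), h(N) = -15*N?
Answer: -52511/387812 ≈ -0.13540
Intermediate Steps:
W(j) = -9
1/(W(h(14)) + (-39984 - 44803)/(-20654 - 31857)) = 1/(-9 + (-39984 - 44803)/(-20654 - 31857)) = 1/(-9 - 84787/(-52511)) = 1/(-9 - 84787*(-1/52511)) = 1/(-9 + 84787/52511) = 1/(-387812/52511) = -52511/387812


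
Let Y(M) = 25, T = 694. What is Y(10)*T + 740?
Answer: 18090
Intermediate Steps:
Y(10)*T + 740 = 25*694 + 740 = 17350 + 740 = 18090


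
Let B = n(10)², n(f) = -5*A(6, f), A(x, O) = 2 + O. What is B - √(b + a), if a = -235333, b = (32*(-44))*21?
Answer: 3600 - I*√264901 ≈ 3600.0 - 514.69*I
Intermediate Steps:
b = -29568 (b = -1408*21 = -29568)
n(f) = -10 - 5*f (n(f) = -5*(2 + f) = -10 - 5*f)
B = 3600 (B = (-10 - 5*10)² = (-10 - 50)² = (-60)² = 3600)
B - √(b + a) = 3600 - √(-29568 - 235333) = 3600 - √(-264901) = 3600 - I*√264901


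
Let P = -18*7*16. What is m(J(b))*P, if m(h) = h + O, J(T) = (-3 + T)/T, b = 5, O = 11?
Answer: -114912/5 ≈ -22982.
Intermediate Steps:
J(T) = (-3 + T)/T
m(h) = 11 + h (m(h) = h + 11 = 11 + h)
P = -2016 (P = -126*16 = -2016)
m(J(b))*P = (11 + (-3 + 5)/5)*(-2016) = (11 + (⅕)*2)*(-2016) = (11 + ⅖)*(-2016) = (57/5)*(-2016) = -114912/5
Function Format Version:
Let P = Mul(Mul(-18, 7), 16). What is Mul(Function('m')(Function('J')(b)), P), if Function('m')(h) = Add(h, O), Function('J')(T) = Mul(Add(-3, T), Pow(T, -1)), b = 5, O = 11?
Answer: Rational(-114912, 5) ≈ -22982.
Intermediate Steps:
Function('J')(T) = Mul(Pow(T, -1), Add(-3, T))
Function('m')(h) = Add(11, h) (Function('m')(h) = Add(h, 11) = Add(11, h))
P = -2016 (P = Mul(-126, 16) = -2016)
Mul(Function('m')(Function('J')(b)), P) = Mul(Add(11, Mul(Pow(5, -1), Add(-3, 5))), -2016) = Mul(Add(11, Mul(Rational(1, 5), 2)), -2016) = Mul(Add(11, Rational(2, 5)), -2016) = Mul(Rational(57, 5), -2016) = Rational(-114912, 5)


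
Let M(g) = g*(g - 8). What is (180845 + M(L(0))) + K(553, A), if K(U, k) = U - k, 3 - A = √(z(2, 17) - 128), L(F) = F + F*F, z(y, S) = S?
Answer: 181395 + I*√111 ≈ 1.814e+5 + 10.536*I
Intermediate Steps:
L(F) = F + F²
A = 3 - I*√111 (A = 3 - √(17 - 128) = 3 - √(-111) = 3 - I*√111 ≈ 3.0 - 10.536*I)
M(g) = g*(-8 + g)
(180845 + M(L(0))) + K(553, A) = (180845 + (0*(1 + 0))*(-8 + 0*(1 + 0))) + (553 - (3 - I*√111)) = (180845 + (0*1)*(-8 + 0*1)) + (553 + (-3 + I*√111)) = (180845 + 0*(-8 + 0)) + (550 + I*√111) = (180845 + 0*(-8)) + (550 + I*√111) = (180845 + 0) + (550 + I*√111) = 180845 + (550 + I*√111) = 181395 + I*√111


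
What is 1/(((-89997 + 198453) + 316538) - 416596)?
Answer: 1/8398 ≈ 0.00011908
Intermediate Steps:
1/(((-89997 + 198453) + 316538) - 416596) = 1/((108456 + 316538) - 416596) = 1/(424994 - 416596) = 1/8398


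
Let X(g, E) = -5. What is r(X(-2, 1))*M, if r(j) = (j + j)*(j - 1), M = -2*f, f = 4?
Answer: -480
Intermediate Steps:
M = -8 (M = -2*4 = -8)
r(j) = 2*j*(-1 + j) (r(j) = (2*j)*(-1 + j) = 2*j*(-1 + j))
r(X(-2, 1))*M = (2*(-5)*(-1 - 5))*(-8) = (2*(-5)*(-6))*(-8) = 60*(-8) = -480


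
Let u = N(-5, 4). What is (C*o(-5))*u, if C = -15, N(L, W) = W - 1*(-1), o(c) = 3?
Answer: -225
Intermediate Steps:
N(L, W) = 1 + W (N(L, W) = W + 1 = 1 + W)
u = 5 (u = 1 + 4 = 5)
(C*o(-5))*u = -15*3*5 = -45*5 = -225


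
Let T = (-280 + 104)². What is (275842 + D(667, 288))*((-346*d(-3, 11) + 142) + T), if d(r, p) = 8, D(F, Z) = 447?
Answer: 7832793150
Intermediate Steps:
T = 30976 (T = (-176)² = 30976)
(275842 + D(667, 288))*((-346*d(-3, 11) + 142) + T) = (275842 + 447)*((-346*8 + 142) + 30976) = 276289*((-2768 + 142) + 30976) = 276289*(-2626 + 30976) = 276289*28350 = 7832793150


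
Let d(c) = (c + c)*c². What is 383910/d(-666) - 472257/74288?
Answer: -5813453983213/914387145552 ≈ -6.3578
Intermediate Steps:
d(c) = 2*c³ (d(c) = (2*c)*c² = 2*c³)
383910/d(-666) - 472257/74288 = 383910/((2*(-666)³)) - 472257/74288 = 383910/((2*(-295408296))) - 472257*1/74288 = 383910/(-590816592) - 472257/74288 = 383910*(-1/590816592) - 472257/74288 = -63985/98469432 - 472257/74288 = -5813453983213/914387145552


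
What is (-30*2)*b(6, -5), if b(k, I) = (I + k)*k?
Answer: -360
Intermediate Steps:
b(k, I) = k*(I + k)
(-30*2)*b(6, -5) = (-30*2)*(6*(-5 + 6)) = -360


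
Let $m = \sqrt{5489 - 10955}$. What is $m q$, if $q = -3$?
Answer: $- 3 i \sqrt{5466} \approx - 221.8 i$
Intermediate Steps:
$m = i \sqrt{5466}$ ($m = \sqrt{-5466} = i \sqrt{5466} \approx 73.932 i$)
$m q = i \sqrt{5466} \left(-3\right) = - 3 i \sqrt{5466}$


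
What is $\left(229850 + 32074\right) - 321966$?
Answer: $-60042$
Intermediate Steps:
$\left(229850 + 32074\right) - 321966 = 261924 - 321966 = -60042$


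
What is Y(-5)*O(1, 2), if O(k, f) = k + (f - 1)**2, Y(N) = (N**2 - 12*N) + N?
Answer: 160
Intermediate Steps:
Y(N) = N**2 - 11*N
O(k, f) = k + (-1 + f)**2
Y(-5)*O(1, 2) = (-5*(-11 - 5))*(1 + (-1 + 2)**2) = (-5*(-16))*(1 + 1**2) = 80*(1 + 1) = 80*2 = 160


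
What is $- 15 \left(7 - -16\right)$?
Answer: $-345$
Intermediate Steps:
$- 15 \left(7 - -16\right) = - 15 \left(7 + 16\right) = \left(-15\right) 23 = -345$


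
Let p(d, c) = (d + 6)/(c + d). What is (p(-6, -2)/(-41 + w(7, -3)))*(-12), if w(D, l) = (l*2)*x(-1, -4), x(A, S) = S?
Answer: 0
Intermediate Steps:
p(d, c) = (6 + d)/(c + d)
w(D, l) = -8*l (w(D, l) = (l*2)*(-4) = (2*l)*(-4) = -8*l)
(p(-6, -2)/(-41 + w(7, -3)))*(-12) = (((6 - 6)/(-2 - 6))/(-41 - 8*(-3)))*(-12) = ((0/(-8))/(-41 + 24))*(-12) = (-⅛*0/(-17))*(-12) = (0*(-1/17))*(-12) = 0*(-12) = 0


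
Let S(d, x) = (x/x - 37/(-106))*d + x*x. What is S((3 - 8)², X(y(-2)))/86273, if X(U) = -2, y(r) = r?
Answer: 129/294998 ≈ 0.00043729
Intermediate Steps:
S(d, x) = x² + 143*d/106 (S(d, x) = (1 - 37*(-1/106))*d + x² = (1 + 37/106)*d + x² = 143*d/106 + x² = x² + 143*d/106)
S((3 - 8)², X(y(-2)))/86273 = ((-2)² + 143*(3 - 8)²/106)/86273 = (4 + (143/106)*(-5)²)*(1/86273) = (4 + (143/106)*25)*(1/86273) = (4 + 3575/106)*(1/86273) = (3999/106)*(1/86273) = 129/294998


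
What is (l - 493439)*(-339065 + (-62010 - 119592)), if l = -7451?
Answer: 260796893630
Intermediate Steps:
(l - 493439)*(-339065 + (-62010 - 119592)) = (-7451 - 493439)*(-339065 + (-62010 - 119592)) = -500890*(-339065 - 181602) = -500890*(-520667) = 260796893630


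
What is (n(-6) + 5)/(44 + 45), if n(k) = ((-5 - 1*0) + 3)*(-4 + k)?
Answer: 25/89 ≈ 0.28090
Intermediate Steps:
n(k) = 8 - 2*k (n(k) = ((-5 + 0) + 3)*(-4 + k) = (-5 + 3)*(-4 + k) = -2*(-4 + k) = 8 - 2*k)
(n(-6) + 5)/(44 + 45) = ((8 - 2*(-6)) + 5)/(44 + 45) = ((8 + 12) + 5)/89 = (20 + 5)*(1/89) = 25*(1/89) = 25/89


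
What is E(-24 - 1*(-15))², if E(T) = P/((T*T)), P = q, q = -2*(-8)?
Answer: 256/6561 ≈ 0.039018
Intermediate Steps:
q = 16
P = 16
E(T) = 16/T² (E(T) = 16/((T*T)) = 16/(T²) = 16/T²)
E(-24 - 1*(-15))² = (16/(-24 - 1*(-15))²)² = (16/(-24 + 15)²)² = (16/(-9)²)² = (16*(1/81))² = (16/81)² = 256/6561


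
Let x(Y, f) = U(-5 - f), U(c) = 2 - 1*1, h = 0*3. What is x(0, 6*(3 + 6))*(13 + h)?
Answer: 13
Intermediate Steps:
h = 0
U(c) = 1 (U(c) = 2 - 1 = 1)
x(Y, f) = 1
x(0, 6*(3 + 6))*(13 + h) = 1*(13 + 0) = 1*13 = 13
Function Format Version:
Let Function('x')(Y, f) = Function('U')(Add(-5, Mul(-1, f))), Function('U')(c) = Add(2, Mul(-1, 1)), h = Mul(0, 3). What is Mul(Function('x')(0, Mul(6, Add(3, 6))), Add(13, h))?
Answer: 13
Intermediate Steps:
h = 0
Function('U')(c) = 1 (Function('U')(c) = Add(2, -1) = 1)
Function('x')(Y, f) = 1
Mul(Function('x')(0, Mul(6, Add(3, 6))), Add(13, h)) = Mul(1, Add(13, 0)) = Mul(1, 13) = 13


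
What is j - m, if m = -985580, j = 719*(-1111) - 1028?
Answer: 185743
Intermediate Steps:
j = -799837 (j = -798809 - 1028 = -799837)
j - m = -799837 - 1*(-985580) = -799837 + 985580 = 185743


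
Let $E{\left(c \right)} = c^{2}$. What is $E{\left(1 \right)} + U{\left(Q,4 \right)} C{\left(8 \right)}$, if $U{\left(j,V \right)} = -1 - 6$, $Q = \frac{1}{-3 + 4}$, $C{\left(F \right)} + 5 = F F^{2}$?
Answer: $-3548$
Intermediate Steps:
$C{\left(F \right)} = -5 + F^{3}$ ($C{\left(F \right)} = -5 + F F^{2} = -5 + F^{3}$)
$Q = 1$ ($Q = 1^{-1} = 1$)
$U{\left(j,V \right)} = -7$ ($U{\left(j,V \right)} = -1 - 6 = -7$)
$E{\left(1 \right)} + U{\left(Q,4 \right)} C{\left(8 \right)} = 1^{2} - 7 \left(-5 + 8^{3}\right) = 1 - 7 \left(-5 + 512\right) = 1 - 3549 = -3548$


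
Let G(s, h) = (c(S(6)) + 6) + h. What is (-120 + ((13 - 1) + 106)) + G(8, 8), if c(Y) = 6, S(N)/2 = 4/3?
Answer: 18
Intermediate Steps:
S(N) = 8/3 (S(N) = 2*(4/3) = 8/3)
G(s, h) = 12 + h (G(s, h) = (6 + 6) + h = 12 + h)
(-120 + ((13 - 1) + 106)) + G(8, 8) = (-120 + ((13 - 1) + 106)) + (12 + 8) = (-120 + (12 + 106)) + 20 = (-120 + 118) + 20 = -2 + 20 = 18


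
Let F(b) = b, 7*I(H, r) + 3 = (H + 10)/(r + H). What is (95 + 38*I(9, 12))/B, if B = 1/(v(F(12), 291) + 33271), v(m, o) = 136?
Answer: 410672251/147 ≈ 2.7937e+6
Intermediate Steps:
I(H, r) = -3/7 + (10 + H)/(7*(H + r)) (I(H, r) = -3/7 + ((H + 10)/(r + H))/7 = -3/7 + ((10 + H)/(H + r))/7 = -3/7 + (10 + H)/(7*(H + r)))
B = 1/33407 (B = 1/(136 + 33271) = 1/33407 ≈ 2.9934e-5)
(95 + 38*I(9, 12))/B = (95 + 38*((10 - 3*12 - 2*9)/(7*(9 + 12))))/(1/33407) = (95 + 38*((⅐)*(10 - 36 - 18)/21))*33407 = (95 + 38*((⅐)*(1/21)*(-44)))*33407 = (95 + 38*(-44/147))*33407 = (95 - 1672/147)*33407 = (12293/147)*33407 = 410672251/147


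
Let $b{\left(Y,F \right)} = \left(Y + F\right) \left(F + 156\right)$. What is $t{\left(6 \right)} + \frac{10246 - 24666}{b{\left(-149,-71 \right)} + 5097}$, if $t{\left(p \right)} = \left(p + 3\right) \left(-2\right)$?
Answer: $- \frac{230434}{13603} \approx -16.94$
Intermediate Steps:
$t{\left(p \right)} = -6 - 2 p$ ($t{\left(p \right)} = \left(3 + p\right) \left(-2\right) = -6 - 2 p$)
$b{\left(Y,F \right)} = \left(156 + F\right) \left(F + Y\right)$ ($b{\left(Y,F \right)} = \left(F + Y\right) \left(156 + F\right) = \left(156 + F\right) \left(F + Y\right)$)
$t{\left(6 \right)} + \frac{10246 - 24666}{b{\left(-149,-71 \right)} + 5097} = \left(-6 - 12\right) + \frac{10246 - 24666}{\left(\left(-71\right)^{2} + 156 \left(-71\right) + 156 \left(-149\right) - -10579\right) + 5097} = \left(-6 - 12\right) - \frac{14420}{\left(5041 - 11076 - 23244 + 10579\right) + 5097} = -18 - \frac{14420}{-18700 + 5097} = -18 - \frac{14420}{-13603} = -18 - - \frac{14420}{13603} = -18 + \frac{14420}{13603} = - \frac{230434}{13603}$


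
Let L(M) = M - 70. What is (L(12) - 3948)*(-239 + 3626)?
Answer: -13568322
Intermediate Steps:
L(M) = -70 + M
(L(12) - 3948)*(-239 + 3626) = ((-70 + 12) - 3948)*(-239 + 3626) = (-58 - 3948)*3387 = -4006*3387 = -13568322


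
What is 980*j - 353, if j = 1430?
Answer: 1401047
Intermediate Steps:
980*j - 353 = 980*1430 - 353 = 1401400 - 353 = 1401047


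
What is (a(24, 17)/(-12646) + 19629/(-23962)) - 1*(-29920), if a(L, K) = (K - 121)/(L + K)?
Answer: 185857377083897/6211980766 ≈ 29919.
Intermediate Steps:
a(L, K) = (-121 + K)/(K + L)
(a(24, 17)/(-12646) + 19629/(-23962)) - 1*(-29920) = (((-121 + 17)/(17 + 24))/(-12646) + 19629/(-23962)) - 1*(-29920) = ((-104/41)*(-1/12646) + 19629*(-1/23962)) + 29920 = (((1/41)*(-104))*(-1/12646) - 19629/23962) + 29920 = (-104/41*(-1/12646) - 19629/23962) + 29920 = (52/259243 - 19629/23962) + 29920 = -5087434823/6211980766 + 29920 = 185857377083897/6211980766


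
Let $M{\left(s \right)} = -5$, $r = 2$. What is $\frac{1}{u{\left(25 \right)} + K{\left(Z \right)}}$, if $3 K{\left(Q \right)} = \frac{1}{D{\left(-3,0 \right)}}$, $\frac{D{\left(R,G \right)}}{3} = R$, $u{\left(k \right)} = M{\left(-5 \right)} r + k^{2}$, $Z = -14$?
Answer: $\frac{27}{16604} \approx 0.0016261$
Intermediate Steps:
$u{\left(k \right)} = -10 + k^{2}$ ($u{\left(k \right)} = \left(-5\right) 2 + k^{2} = -10 + k^{2}$)
$D{\left(R,G \right)} = 3 R$
$K{\left(Q \right)} = - \frac{1}{27}$ ($K{\left(Q \right)} = \frac{1}{3 \cdot 3 \left(-3\right)} = \frac{1}{3 \left(-9\right)} = \frac{1}{3} \left(- \frac{1}{9}\right) = - \frac{1}{27}$)
$\frac{1}{u{\left(25 \right)} + K{\left(Z \right)}} = \frac{1}{\left(-10 + 25^{2}\right) - \frac{1}{27}} = \frac{1}{\left(-10 + 625\right) - \frac{1}{27}} = \frac{1}{615 - \frac{1}{27}} = \frac{1}{\frac{16604}{27}} = \frac{27}{16604}$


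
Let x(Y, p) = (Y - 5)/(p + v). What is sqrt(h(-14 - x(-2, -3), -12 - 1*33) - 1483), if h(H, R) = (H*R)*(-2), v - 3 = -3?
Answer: I*sqrt(2953) ≈ 54.341*I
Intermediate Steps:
v = 0 (v = 3 - 3 = 0)
x(Y, p) = (-5 + Y)/p (x(Y, p) = (Y - 5)/(p + 0) = (-5 + Y)/p)
h(H, R) = -2*H*R
sqrt(h(-14 - x(-2, -3), -12 - 1*33) - 1483) = sqrt(-2*(-14 - (-5 - 2)/(-3))*(-12 - 1*33) - 1483) = sqrt(-2*(-14 - (-1)*(-7)/3)*(-12 - 33) - 1483) = sqrt(-2*(-14 - 1*7/3)*(-45) - 1483) = sqrt(-2*(-14 - 7/3)*(-45) - 1483) = sqrt(-2*(-49/3)*(-45) - 1483) = sqrt(-1470 - 1483) = sqrt(-2953) = I*sqrt(2953)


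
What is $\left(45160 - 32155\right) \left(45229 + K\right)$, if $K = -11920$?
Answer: $433183545$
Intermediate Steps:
$\left(45160 - 32155\right) \left(45229 + K\right) = \left(45160 - 32155\right) \left(45229 - 11920\right) = 13005 \cdot 33309 = 433183545$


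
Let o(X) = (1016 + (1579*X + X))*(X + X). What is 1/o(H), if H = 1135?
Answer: 1/4073097320 ≈ 2.4551e-10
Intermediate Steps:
o(X) = 2*X*(1016 + 1580*X) (o(X) = (1016 + 1580*X)*(2*X) = 2*X*(1016 + 1580*X))
1/o(H) = 1/(8*1135*(254 + 395*1135)) = 1/(8*1135*(254 + 448325)) = 1/(8*1135*448579) = 1/4073097320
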